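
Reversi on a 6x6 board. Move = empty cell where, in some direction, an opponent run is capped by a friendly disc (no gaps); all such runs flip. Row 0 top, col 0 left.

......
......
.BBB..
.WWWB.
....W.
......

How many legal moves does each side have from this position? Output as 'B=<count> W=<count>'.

-- B to move --
(2,0): no bracket -> illegal
(2,4): no bracket -> illegal
(3,0): flips 3 -> legal
(3,5): no bracket -> illegal
(4,0): flips 1 -> legal
(4,1): flips 2 -> legal
(4,2): flips 1 -> legal
(4,3): flips 2 -> legal
(4,5): no bracket -> illegal
(5,3): no bracket -> illegal
(5,4): flips 1 -> legal
(5,5): flips 2 -> legal
B mobility = 7
-- W to move --
(1,0): flips 1 -> legal
(1,1): flips 2 -> legal
(1,2): flips 1 -> legal
(1,3): flips 2 -> legal
(1,4): flips 1 -> legal
(2,0): no bracket -> illegal
(2,4): flips 1 -> legal
(2,5): no bracket -> illegal
(3,0): no bracket -> illegal
(3,5): flips 1 -> legal
(4,3): no bracket -> illegal
(4,5): no bracket -> illegal
W mobility = 7

Answer: B=7 W=7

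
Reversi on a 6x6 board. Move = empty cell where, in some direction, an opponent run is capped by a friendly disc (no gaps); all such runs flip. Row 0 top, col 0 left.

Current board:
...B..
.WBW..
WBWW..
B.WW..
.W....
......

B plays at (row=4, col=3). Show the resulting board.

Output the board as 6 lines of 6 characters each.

Place B at (4,3); scan 8 dirs for brackets.
Dir NW: opp run (3,2) capped by B -> flip
Dir N: opp run (3,3) (2,3) (1,3) capped by B -> flip
Dir NE: first cell '.' (not opp) -> no flip
Dir W: first cell '.' (not opp) -> no flip
Dir E: first cell '.' (not opp) -> no flip
Dir SW: first cell '.' (not opp) -> no flip
Dir S: first cell '.' (not opp) -> no flip
Dir SE: first cell '.' (not opp) -> no flip
All flips: (1,3) (2,3) (3,2) (3,3)

Answer: ...B..
.WBB..
WBWB..
B.BB..
.W.B..
......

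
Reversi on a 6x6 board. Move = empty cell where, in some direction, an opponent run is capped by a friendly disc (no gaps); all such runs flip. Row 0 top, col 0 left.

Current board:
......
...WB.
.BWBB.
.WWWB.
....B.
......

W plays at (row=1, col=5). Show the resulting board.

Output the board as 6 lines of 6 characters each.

Place W at (1,5); scan 8 dirs for brackets.
Dir NW: first cell '.' (not opp) -> no flip
Dir N: first cell '.' (not opp) -> no flip
Dir NE: edge -> no flip
Dir W: opp run (1,4) capped by W -> flip
Dir E: edge -> no flip
Dir SW: opp run (2,4) capped by W -> flip
Dir S: first cell '.' (not opp) -> no flip
Dir SE: edge -> no flip
All flips: (1,4) (2,4)

Answer: ......
...WWW
.BWBW.
.WWWB.
....B.
......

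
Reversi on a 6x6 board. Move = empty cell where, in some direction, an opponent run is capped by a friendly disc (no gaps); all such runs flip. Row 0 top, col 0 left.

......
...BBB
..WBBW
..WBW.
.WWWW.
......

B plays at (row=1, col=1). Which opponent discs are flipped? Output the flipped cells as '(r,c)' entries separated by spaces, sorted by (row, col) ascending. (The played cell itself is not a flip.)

Dir NW: first cell '.' (not opp) -> no flip
Dir N: first cell '.' (not opp) -> no flip
Dir NE: first cell '.' (not opp) -> no flip
Dir W: first cell '.' (not opp) -> no flip
Dir E: first cell '.' (not opp) -> no flip
Dir SW: first cell '.' (not opp) -> no flip
Dir S: first cell '.' (not opp) -> no flip
Dir SE: opp run (2,2) capped by B -> flip

Answer: (2,2)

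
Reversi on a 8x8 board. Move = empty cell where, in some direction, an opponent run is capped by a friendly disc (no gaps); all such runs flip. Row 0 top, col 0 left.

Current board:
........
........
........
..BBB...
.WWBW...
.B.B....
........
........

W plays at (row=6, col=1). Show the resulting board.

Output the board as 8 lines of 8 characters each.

Place W at (6,1); scan 8 dirs for brackets.
Dir NW: first cell '.' (not opp) -> no flip
Dir N: opp run (5,1) capped by W -> flip
Dir NE: first cell '.' (not opp) -> no flip
Dir W: first cell '.' (not opp) -> no flip
Dir E: first cell '.' (not opp) -> no flip
Dir SW: first cell '.' (not opp) -> no flip
Dir S: first cell '.' (not opp) -> no flip
Dir SE: first cell '.' (not opp) -> no flip
All flips: (5,1)

Answer: ........
........
........
..BBB...
.WWBW...
.W.B....
.W......
........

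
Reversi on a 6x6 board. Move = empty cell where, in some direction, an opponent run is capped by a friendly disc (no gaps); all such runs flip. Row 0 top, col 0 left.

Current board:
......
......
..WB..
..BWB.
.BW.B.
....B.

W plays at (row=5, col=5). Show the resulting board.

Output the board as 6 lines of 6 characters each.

Answer: ......
......
..WB..
..BWB.
.BW.W.
....BW

Derivation:
Place W at (5,5); scan 8 dirs for brackets.
Dir NW: opp run (4,4) capped by W -> flip
Dir N: first cell '.' (not opp) -> no flip
Dir NE: edge -> no flip
Dir W: opp run (5,4), next='.' -> no flip
Dir E: edge -> no flip
Dir SW: edge -> no flip
Dir S: edge -> no flip
Dir SE: edge -> no flip
All flips: (4,4)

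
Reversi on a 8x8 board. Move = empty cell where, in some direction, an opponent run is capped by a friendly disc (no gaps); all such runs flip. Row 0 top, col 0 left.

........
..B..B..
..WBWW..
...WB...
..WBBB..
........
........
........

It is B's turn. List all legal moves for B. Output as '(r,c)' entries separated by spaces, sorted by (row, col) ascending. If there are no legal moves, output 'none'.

(1,1): flips 2 -> legal
(1,3): no bracket -> illegal
(1,4): flips 1 -> legal
(1,6): flips 1 -> legal
(2,1): flips 1 -> legal
(2,6): flips 2 -> legal
(3,1): no bracket -> illegal
(3,2): flips 2 -> legal
(3,5): flips 1 -> legal
(3,6): no bracket -> illegal
(4,1): flips 1 -> legal
(5,1): flips 3 -> legal
(5,2): no bracket -> illegal
(5,3): no bracket -> illegal

Answer: (1,1) (1,4) (1,6) (2,1) (2,6) (3,2) (3,5) (4,1) (5,1)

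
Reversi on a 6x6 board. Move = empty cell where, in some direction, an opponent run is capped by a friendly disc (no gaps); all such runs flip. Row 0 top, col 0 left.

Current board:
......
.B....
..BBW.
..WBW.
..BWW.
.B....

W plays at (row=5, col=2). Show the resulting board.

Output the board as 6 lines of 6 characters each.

Answer: ......
.B....
..BBW.
..WBW.
..WWW.
.BW...

Derivation:
Place W at (5,2); scan 8 dirs for brackets.
Dir NW: first cell '.' (not opp) -> no flip
Dir N: opp run (4,2) capped by W -> flip
Dir NE: first cell 'W' (not opp) -> no flip
Dir W: opp run (5,1), next='.' -> no flip
Dir E: first cell '.' (not opp) -> no flip
Dir SW: edge -> no flip
Dir S: edge -> no flip
Dir SE: edge -> no flip
All flips: (4,2)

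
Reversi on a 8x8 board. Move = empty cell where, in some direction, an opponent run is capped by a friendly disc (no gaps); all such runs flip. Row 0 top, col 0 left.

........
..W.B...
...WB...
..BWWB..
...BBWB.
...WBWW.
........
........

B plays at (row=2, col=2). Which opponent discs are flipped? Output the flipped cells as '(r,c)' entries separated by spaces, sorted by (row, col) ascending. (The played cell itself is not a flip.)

Dir NW: first cell '.' (not opp) -> no flip
Dir N: opp run (1,2), next='.' -> no flip
Dir NE: first cell '.' (not opp) -> no flip
Dir W: first cell '.' (not opp) -> no flip
Dir E: opp run (2,3) capped by B -> flip
Dir SW: first cell '.' (not opp) -> no flip
Dir S: first cell 'B' (not opp) -> no flip
Dir SE: opp run (3,3) capped by B -> flip

Answer: (2,3) (3,3)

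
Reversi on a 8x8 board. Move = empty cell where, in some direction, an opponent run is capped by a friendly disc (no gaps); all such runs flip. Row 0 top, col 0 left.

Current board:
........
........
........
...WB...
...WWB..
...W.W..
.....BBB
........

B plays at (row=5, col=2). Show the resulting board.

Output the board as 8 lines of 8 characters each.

Place B at (5,2); scan 8 dirs for brackets.
Dir NW: first cell '.' (not opp) -> no flip
Dir N: first cell '.' (not opp) -> no flip
Dir NE: opp run (4,3) capped by B -> flip
Dir W: first cell '.' (not opp) -> no flip
Dir E: opp run (5,3), next='.' -> no flip
Dir SW: first cell '.' (not opp) -> no flip
Dir S: first cell '.' (not opp) -> no flip
Dir SE: first cell '.' (not opp) -> no flip
All flips: (4,3)

Answer: ........
........
........
...WB...
...BWB..
..BW.W..
.....BBB
........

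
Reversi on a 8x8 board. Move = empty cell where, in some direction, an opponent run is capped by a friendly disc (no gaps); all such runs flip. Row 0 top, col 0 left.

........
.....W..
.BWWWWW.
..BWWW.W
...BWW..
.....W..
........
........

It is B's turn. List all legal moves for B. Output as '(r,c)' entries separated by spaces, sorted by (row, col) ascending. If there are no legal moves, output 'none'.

Answer: (1,2) (1,3) (1,4) (1,6) (2,7) (3,6) (4,6)

Derivation:
(0,4): no bracket -> illegal
(0,5): no bracket -> illegal
(0,6): no bracket -> illegal
(1,1): no bracket -> illegal
(1,2): flips 1 -> legal
(1,3): flips 2 -> legal
(1,4): flips 1 -> legal
(1,6): flips 2 -> legal
(1,7): no bracket -> illegal
(2,7): flips 5 -> legal
(3,1): no bracket -> illegal
(3,6): flips 3 -> legal
(4,2): no bracket -> illegal
(4,6): flips 2 -> legal
(4,7): no bracket -> illegal
(5,3): no bracket -> illegal
(5,4): no bracket -> illegal
(5,6): no bracket -> illegal
(6,4): no bracket -> illegal
(6,5): no bracket -> illegal
(6,6): no bracket -> illegal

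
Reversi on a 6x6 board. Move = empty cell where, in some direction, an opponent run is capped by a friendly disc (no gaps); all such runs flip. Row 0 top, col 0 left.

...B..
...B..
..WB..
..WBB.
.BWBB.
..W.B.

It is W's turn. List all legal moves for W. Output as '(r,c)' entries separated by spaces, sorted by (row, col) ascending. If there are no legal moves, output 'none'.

Answer: (0,4) (1,4) (2,4) (2,5) (3,0) (3,5) (4,0) (4,5) (5,0) (5,5)

Derivation:
(0,2): no bracket -> illegal
(0,4): flips 1 -> legal
(1,2): no bracket -> illegal
(1,4): flips 1 -> legal
(2,4): flips 2 -> legal
(2,5): flips 2 -> legal
(3,0): flips 1 -> legal
(3,1): no bracket -> illegal
(3,5): flips 2 -> legal
(4,0): flips 1 -> legal
(4,5): flips 2 -> legal
(5,0): flips 1 -> legal
(5,1): no bracket -> illegal
(5,3): no bracket -> illegal
(5,5): flips 2 -> legal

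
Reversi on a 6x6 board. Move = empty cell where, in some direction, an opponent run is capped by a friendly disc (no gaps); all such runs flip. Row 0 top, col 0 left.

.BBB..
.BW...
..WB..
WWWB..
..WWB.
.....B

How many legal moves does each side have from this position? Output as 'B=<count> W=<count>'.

Answer: B=6 W=7

Derivation:
-- B to move --
(1,3): flips 1 -> legal
(2,0): no bracket -> illegal
(2,1): flips 2 -> legal
(3,4): no bracket -> illegal
(4,0): no bracket -> illegal
(4,1): flips 3 -> legal
(5,1): flips 1 -> legal
(5,2): flips 4 -> legal
(5,3): flips 1 -> legal
(5,4): no bracket -> illegal
B mobility = 6
-- W to move --
(0,0): flips 1 -> legal
(0,4): no bracket -> illegal
(1,0): flips 1 -> legal
(1,3): flips 2 -> legal
(1,4): flips 1 -> legal
(2,0): no bracket -> illegal
(2,1): no bracket -> illegal
(2,4): flips 2 -> legal
(3,4): flips 2 -> legal
(3,5): no bracket -> illegal
(4,5): flips 1 -> legal
(5,3): no bracket -> illegal
(5,4): no bracket -> illegal
W mobility = 7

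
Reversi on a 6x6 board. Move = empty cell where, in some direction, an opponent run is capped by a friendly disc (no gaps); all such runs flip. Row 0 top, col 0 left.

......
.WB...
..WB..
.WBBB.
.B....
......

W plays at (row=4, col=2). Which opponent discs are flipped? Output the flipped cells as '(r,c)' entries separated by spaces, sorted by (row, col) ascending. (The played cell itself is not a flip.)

Dir NW: first cell 'W' (not opp) -> no flip
Dir N: opp run (3,2) capped by W -> flip
Dir NE: opp run (3,3), next='.' -> no flip
Dir W: opp run (4,1), next='.' -> no flip
Dir E: first cell '.' (not opp) -> no flip
Dir SW: first cell '.' (not opp) -> no flip
Dir S: first cell '.' (not opp) -> no flip
Dir SE: first cell '.' (not opp) -> no flip

Answer: (3,2)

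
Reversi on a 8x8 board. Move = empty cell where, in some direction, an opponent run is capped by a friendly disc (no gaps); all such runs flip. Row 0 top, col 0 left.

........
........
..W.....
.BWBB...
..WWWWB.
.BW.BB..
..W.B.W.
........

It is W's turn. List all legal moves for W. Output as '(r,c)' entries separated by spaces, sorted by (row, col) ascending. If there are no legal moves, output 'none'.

(2,0): flips 1 -> legal
(2,1): no bracket -> illegal
(2,3): flips 2 -> legal
(2,4): flips 2 -> legal
(2,5): flips 1 -> legal
(3,0): flips 1 -> legal
(3,5): flips 2 -> legal
(3,6): no bracket -> illegal
(3,7): no bracket -> illegal
(4,0): flips 2 -> legal
(4,1): no bracket -> illegal
(4,7): flips 1 -> legal
(5,0): flips 1 -> legal
(5,3): no bracket -> illegal
(5,6): no bracket -> illegal
(5,7): no bracket -> illegal
(6,0): flips 1 -> legal
(6,1): no bracket -> illegal
(6,3): flips 1 -> legal
(6,5): flips 2 -> legal
(7,3): no bracket -> illegal
(7,4): flips 2 -> legal
(7,5): no bracket -> illegal

Answer: (2,0) (2,3) (2,4) (2,5) (3,0) (3,5) (4,0) (4,7) (5,0) (6,0) (6,3) (6,5) (7,4)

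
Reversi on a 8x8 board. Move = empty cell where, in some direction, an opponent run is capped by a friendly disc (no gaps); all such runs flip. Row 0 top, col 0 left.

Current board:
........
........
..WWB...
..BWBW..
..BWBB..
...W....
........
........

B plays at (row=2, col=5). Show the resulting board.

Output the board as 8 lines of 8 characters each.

Answer: ........
........
..WWBB..
..BWBB..
..BWBB..
...W....
........
........

Derivation:
Place B at (2,5); scan 8 dirs for brackets.
Dir NW: first cell '.' (not opp) -> no flip
Dir N: first cell '.' (not opp) -> no flip
Dir NE: first cell '.' (not opp) -> no flip
Dir W: first cell 'B' (not opp) -> no flip
Dir E: first cell '.' (not opp) -> no flip
Dir SW: first cell 'B' (not opp) -> no flip
Dir S: opp run (3,5) capped by B -> flip
Dir SE: first cell '.' (not opp) -> no flip
All flips: (3,5)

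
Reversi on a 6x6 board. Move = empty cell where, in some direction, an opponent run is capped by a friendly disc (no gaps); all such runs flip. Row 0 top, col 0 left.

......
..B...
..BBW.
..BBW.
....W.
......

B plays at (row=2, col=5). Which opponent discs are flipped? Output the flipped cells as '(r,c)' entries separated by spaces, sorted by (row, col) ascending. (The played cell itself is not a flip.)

Answer: (2,4)

Derivation:
Dir NW: first cell '.' (not opp) -> no flip
Dir N: first cell '.' (not opp) -> no flip
Dir NE: edge -> no flip
Dir W: opp run (2,4) capped by B -> flip
Dir E: edge -> no flip
Dir SW: opp run (3,4), next='.' -> no flip
Dir S: first cell '.' (not opp) -> no flip
Dir SE: edge -> no flip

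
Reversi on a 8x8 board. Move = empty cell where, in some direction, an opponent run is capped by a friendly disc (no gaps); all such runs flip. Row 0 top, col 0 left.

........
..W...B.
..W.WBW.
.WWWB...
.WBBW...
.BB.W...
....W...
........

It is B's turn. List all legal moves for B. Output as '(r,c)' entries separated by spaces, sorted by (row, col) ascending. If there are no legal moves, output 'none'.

(0,1): no bracket -> illegal
(0,2): flips 3 -> legal
(0,3): no bracket -> illegal
(1,1): no bracket -> illegal
(1,3): no bracket -> illegal
(1,4): flips 1 -> legal
(1,5): flips 2 -> legal
(1,7): no bracket -> illegal
(2,0): flips 1 -> legal
(2,1): flips 3 -> legal
(2,3): flips 2 -> legal
(2,7): flips 1 -> legal
(3,0): flips 4 -> legal
(3,5): no bracket -> illegal
(3,6): flips 1 -> legal
(3,7): no bracket -> illegal
(4,0): flips 1 -> legal
(4,5): flips 1 -> legal
(5,0): no bracket -> illegal
(5,3): no bracket -> illegal
(5,5): no bracket -> illegal
(6,3): no bracket -> illegal
(6,5): flips 1 -> legal
(7,3): no bracket -> illegal
(7,4): flips 3 -> legal
(7,5): no bracket -> illegal

Answer: (0,2) (1,4) (1,5) (2,0) (2,1) (2,3) (2,7) (3,0) (3,6) (4,0) (4,5) (6,5) (7,4)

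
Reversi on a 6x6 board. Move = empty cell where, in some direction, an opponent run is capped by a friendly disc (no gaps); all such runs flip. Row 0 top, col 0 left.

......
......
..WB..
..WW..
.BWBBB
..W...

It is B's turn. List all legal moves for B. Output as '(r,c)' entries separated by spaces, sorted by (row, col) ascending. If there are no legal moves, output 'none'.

(1,1): flips 2 -> legal
(1,2): no bracket -> illegal
(1,3): no bracket -> illegal
(2,1): flips 2 -> legal
(2,4): no bracket -> illegal
(3,1): no bracket -> illegal
(3,4): no bracket -> illegal
(5,1): no bracket -> illegal
(5,3): no bracket -> illegal

Answer: (1,1) (2,1)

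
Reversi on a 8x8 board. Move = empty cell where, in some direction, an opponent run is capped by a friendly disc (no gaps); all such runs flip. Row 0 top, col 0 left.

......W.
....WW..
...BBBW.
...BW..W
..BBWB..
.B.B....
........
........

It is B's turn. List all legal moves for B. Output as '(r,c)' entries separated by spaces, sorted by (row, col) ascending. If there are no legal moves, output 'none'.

Answer: (0,3) (0,4) (0,5) (2,7) (3,5) (5,4) (5,5)

Derivation:
(0,3): flips 1 -> legal
(0,4): flips 1 -> legal
(0,5): flips 2 -> legal
(0,7): no bracket -> illegal
(1,3): no bracket -> illegal
(1,6): no bracket -> illegal
(1,7): no bracket -> illegal
(2,7): flips 1 -> legal
(3,5): flips 2 -> legal
(3,6): no bracket -> illegal
(4,6): no bracket -> illegal
(4,7): no bracket -> illegal
(5,4): flips 2 -> legal
(5,5): flips 1 -> legal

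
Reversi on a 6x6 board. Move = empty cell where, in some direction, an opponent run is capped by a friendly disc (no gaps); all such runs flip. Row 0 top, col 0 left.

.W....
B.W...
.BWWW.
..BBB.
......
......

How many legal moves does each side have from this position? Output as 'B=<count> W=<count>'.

Answer: B=7 W=7

Derivation:
-- B to move --
(0,0): no bracket -> illegal
(0,2): flips 2 -> legal
(0,3): flips 1 -> legal
(1,1): flips 1 -> legal
(1,3): flips 1 -> legal
(1,4): flips 2 -> legal
(1,5): flips 1 -> legal
(2,5): flips 3 -> legal
(3,1): no bracket -> illegal
(3,5): no bracket -> illegal
B mobility = 7
-- W to move --
(0,0): no bracket -> illegal
(1,1): no bracket -> illegal
(2,0): flips 1 -> legal
(2,5): no bracket -> illegal
(3,0): flips 1 -> legal
(3,1): no bracket -> illegal
(3,5): no bracket -> illegal
(4,1): flips 1 -> legal
(4,2): flips 2 -> legal
(4,3): flips 1 -> legal
(4,4): flips 2 -> legal
(4,5): flips 1 -> legal
W mobility = 7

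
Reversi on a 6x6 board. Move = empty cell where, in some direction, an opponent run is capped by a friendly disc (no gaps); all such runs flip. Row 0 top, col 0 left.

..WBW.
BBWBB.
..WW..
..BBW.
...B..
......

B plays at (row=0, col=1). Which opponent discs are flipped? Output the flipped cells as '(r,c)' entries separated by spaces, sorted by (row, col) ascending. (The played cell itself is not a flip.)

Dir NW: edge -> no flip
Dir N: edge -> no flip
Dir NE: edge -> no flip
Dir W: first cell '.' (not opp) -> no flip
Dir E: opp run (0,2) capped by B -> flip
Dir SW: first cell 'B' (not opp) -> no flip
Dir S: first cell 'B' (not opp) -> no flip
Dir SE: opp run (1,2) (2,3) (3,4), next='.' -> no flip

Answer: (0,2)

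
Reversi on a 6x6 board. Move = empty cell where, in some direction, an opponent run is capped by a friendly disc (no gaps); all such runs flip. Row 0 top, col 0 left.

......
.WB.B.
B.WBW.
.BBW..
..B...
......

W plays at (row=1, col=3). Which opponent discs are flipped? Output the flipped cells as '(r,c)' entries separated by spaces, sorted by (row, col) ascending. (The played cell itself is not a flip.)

Answer: (1,2) (2,3)

Derivation:
Dir NW: first cell '.' (not opp) -> no flip
Dir N: first cell '.' (not opp) -> no flip
Dir NE: first cell '.' (not opp) -> no flip
Dir W: opp run (1,2) capped by W -> flip
Dir E: opp run (1,4), next='.' -> no flip
Dir SW: first cell 'W' (not opp) -> no flip
Dir S: opp run (2,3) capped by W -> flip
Dir SE: first cell 'W' (not opp) -> no flip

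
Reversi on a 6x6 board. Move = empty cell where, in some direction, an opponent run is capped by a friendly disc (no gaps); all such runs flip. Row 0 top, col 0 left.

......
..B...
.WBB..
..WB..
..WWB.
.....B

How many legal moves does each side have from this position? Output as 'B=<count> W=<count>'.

-- B to move --
(1,0): no bracket -> illegal
(1,1): no bracket -> illegal
(2,0): flips 1 -> legal
(3,0): flips 1 -> legal
(3,1): flips 1 -> legal
(3,4): no bracket -> illegal
(4,1): flips 3 -> legal
(5,1): flips 1 -> legal
(5,2): flips 2 -> legal
(5,3): flips 1 -> legal
(5,4): no bracket -> illegal
B mobility = 7
-- W to move --
(0,1): no bracket -> illegal
(0,2): flips 2 -> legal
(0,3): flips 1 -> legal
(1,1): no bracket -> illegal
(1,3): flips 2 -> legal
(1,4): flips 1 -> legal
(2,4): flips 3 -> legal
(3,1): no bracket -> illegal
(3,4): flips 1 -> legal
(3,5): no bracket -> illegal
(4,5): flips 1 -> legal
(5,3): no bracket -> illegal
(5,4): no bracket -> illegal
W mobility = 7

Answer: B=7 W=7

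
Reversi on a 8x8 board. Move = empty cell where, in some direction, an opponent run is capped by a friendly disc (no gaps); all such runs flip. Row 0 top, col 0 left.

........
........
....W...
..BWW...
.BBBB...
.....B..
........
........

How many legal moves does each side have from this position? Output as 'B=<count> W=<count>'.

Answer: B=6 W=6

Derivation:
-- B to move --
(1,3): no bracket -> illegal
(1,4): flips 2 -> legal
(1,5): flips 2 -> legal
(2,2): flips 1 -> legal
(2,3): flips 1 -> legal
(2,5): flips 1 -> legal
(3,5): flips 2 -> legal
(4,5): no bracket -> illegal
B mobility = 6
-- W to move --
(2,1): no bracket -> illegal
(2,2): no bracket -> illegal
(2,3): no bracket -> illegal
(3,0): no bracket -> illegal
(3,1): flips 1 -> legal
(3,5): no bracket -> illegal
(4,0): no bracket -> illegal
(4,5): no bracket -> illegal
(4,6): no bracket -> illegal
(5,0): no bracket -> illegal
(5,1): flips 1 -> legal
(5,2): flips 1 -> legal
(5,3): flips 1 -> legal
(5,4): flips 1 -> legal
(5,6): no bracket -> illegal
(6,4): no bracket -> illegal
(6,5): no bracket -> illegal
(6,6): flips 2 -> legal
W mobility = 6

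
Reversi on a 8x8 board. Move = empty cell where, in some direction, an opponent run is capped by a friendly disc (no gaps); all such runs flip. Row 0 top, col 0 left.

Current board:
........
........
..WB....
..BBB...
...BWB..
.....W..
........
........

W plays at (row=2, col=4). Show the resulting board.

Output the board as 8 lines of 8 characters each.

Answer: ........
........
..WWW...
..BBW...
...BWB..
.....W..
........
........

Derivation:
Place W at (2,4); scan 8 dirs for brackets.
Dir NW: first cell '.' (not opp) -> no flip
Dir N: first cell '.' (not opp) -> no flip
Dir NE: first cell '.' (not opp) -> no flip
Dir W: opp run (2,3) capped by W -> flip
Dir E: first cell '.' (not opp) -> no flip
Dir SW: opp run (3,3), next='.' -> no flip
Dir S: opp run (3,4) capped by W -> flip
Dir SE: first cell '.' (not opp) -> no flip
All flips: (2,3) (3,4)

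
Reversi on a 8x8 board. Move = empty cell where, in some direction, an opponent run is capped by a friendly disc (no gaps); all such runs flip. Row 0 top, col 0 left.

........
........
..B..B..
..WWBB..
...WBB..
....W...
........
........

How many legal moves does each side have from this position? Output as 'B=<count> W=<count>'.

-- B to move --
(2,1): no bracket -> illegal
(2,3): no bracket -> illegal
(2,4): no bracket -> illegal
(3,1): flips 2 -> legal
(4,1): no bracket -> illegal
(4,2): flips 2 -> legal
(5,2): flips 1 -> legal
(5,3): no bracket -> illegal
(5,5): no bracket -> illegal
(6,3): flips 1 -> legal
(6,4): flips 1 -> legal
(6,5): no bracket -> illegal
B mobility = 5
-- W to move --
(1,1): flips 1 -> legal
(1,2): flips 1 -> legal
(1,3): no bracket -> illegal
(1,4): no bracket -> illegal
(1,5): no bracket -> illegal
(1,6): flips 2 -> legal
(2,1): no bracket -> illegal
(2,3): no bracket -> illegal
(2,4): flips 2 -> legal
(2,6): no bracket -> illegal
(3,1): no bracket -> illegal
(3,6): flips 3 -> legal
(4,6): flips 2 -> legal
(5,3): no bracket -> illegal
(5,5): flips 1 -> legal
(5,6): no bracket -> illegal
W mobility = 7

Answer: B=5 W=7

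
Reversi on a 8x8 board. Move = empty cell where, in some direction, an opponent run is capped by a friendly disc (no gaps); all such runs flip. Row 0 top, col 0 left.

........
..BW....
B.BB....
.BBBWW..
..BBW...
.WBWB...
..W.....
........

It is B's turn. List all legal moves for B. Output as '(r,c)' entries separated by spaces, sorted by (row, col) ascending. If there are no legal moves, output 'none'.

(0,2): no bracket -> illegal
(0,3): flips 1 -> legal
(0,4): flips 1 -> legal
(1,4): flips 1 -> legal
(2,4): flips 2 -> legal
(2,5): flips 1 -> legal
(2,6): no bracket -> illegal
(3,6): flips 2 -> legal
(4,0): no bracket -> illegal
(4,1): no bracket -> illegal
(4,5): flips 2 -> legal
(4,6): no bracket -> illegal
(5,0): flips 1 -> legal
(5,5): flips 1 -> legal
(6,0): flips 1 -> legal
(6,1): no bracket -> illegal
(6,3): flips 1 -> legal
(6,4): flips 1 -> legal
(7,1): no bracket -> illegal
(7,2): flips 1 -> legal
(7,3): no bracket -> illegal

Answer: (0,3) (0,4) (1,4) (2,4) (2,5) (3,6) (4,5) (5,0) (5,5) (6,0) (6,3) (6,4) (7,2)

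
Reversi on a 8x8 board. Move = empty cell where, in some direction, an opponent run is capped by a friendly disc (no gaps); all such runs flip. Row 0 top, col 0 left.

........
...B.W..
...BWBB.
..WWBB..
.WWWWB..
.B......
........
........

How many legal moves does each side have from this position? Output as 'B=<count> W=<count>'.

-- B to move --
(0,4): flips 1 -> legal
(0,5): flips 1 -> legal
(0,6): flips 4 -> legal
(1,4): flips 1 -> legal
(1,6): no bracket -> illegal
(2,1): no bracket -> illegal
(2,2): no bracket -> illegal
(3,0): no bracket -> illegal
(3,1): flips 3 -> legal
(4,0): flips 4 -> legal
(5,0): flips 2 -> legal
(5,2): flips 1 -> legal
(5,3): flips 3 -> legal
(5,4): flips 1 -> legal
(5,5): no bracket -> illegal
B mobility = 10
-- W to move --
(0,2): flips 1 -> legal
(0,3): flips 2 -> legal
(0,4): no bracket -> illegal
(1,2): no bracket -> illegal
(1,4): flips 1 -> legal
(1,6): flips 2 -> legal
(1,7): flips 2 -> legal
(2,2): flips 1 -> legal
(2,7): flips 2 -> legal
(3,6): flips 2 -> legal
(3,7): flips 1 -> legal
(4,0): no bracket -> illegal
(4,6): flips 2 -> legal
(5,0): no bracket -> illegal
(5,2): no bracket -> illegal
(5,4): no bracket -> illegal
(5,5): flips 3 -> legal
(5,6): no bracket -> illegal
(6,0): flips 1 -> legal
(6,1): flips 1 -> legal
(6,2): no bracket -> illegal
W mobility = 13

Answer: B=10 W=13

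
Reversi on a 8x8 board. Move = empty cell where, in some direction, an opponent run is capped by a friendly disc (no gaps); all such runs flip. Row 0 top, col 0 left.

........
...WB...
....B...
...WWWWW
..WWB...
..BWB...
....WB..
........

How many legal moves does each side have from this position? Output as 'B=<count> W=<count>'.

-- B to move --
(0,2): flips 1 -> legal
(0,3): no bracket -> illegal
(0,4): no bracket -> illegal
(1,2): flips 1 -> legal
(2,2): flips 1 -> legal
(2,3): no bracket -> illegal
(2,5): flips 2 -> legal
(2,6): flips 1 -> legal
(2,7): no bracket -> illegal
(3,1): no bracket -> illegal
(3,2): flips 2 -> legal
(4,1): flips 2 -> legal
(4,5): no bracket -> illegal
(4,6): flips 1 -> legal
(4,7): no bracket -> illegal
(5,1): flips 2 -> legal
(5,5): no bracket -> illegal
(6,2): flips 1 -> legal
(6,3): flips 1 -> legal
(7,3): no bracket -> illegal
(7,4): flips 1 -> legal
(7,5): no bracket -> illegal
B mobility = 12
-- W to move --
(0,3): no bracket -> illegal
(0,4): flips 2 -> legal
(0,5): no bracket -> illegal
(1,5): flips 2 -> legal
(2,3): no bracket -> illegal
(2,5): no bracket -> illegal
(4,1): no bracket -> illegal
(4,5): flips 1 -> legal
(5,1): flips 1 -> legal
(5,5): flips 2 -> legal
(5,6): no bracket -> illegal
(6,1): flips 1 -> legal
(6,2): flips 1 -> legal
(6,3): no bracket -> illegal
(6,6): flips 1 -> legal
(7,4): no bracket -> illegal
(7,5): no bracket -> illegal
(7,6): flips 2 -> legal
W mobility = 9

Answer: B=12 W=9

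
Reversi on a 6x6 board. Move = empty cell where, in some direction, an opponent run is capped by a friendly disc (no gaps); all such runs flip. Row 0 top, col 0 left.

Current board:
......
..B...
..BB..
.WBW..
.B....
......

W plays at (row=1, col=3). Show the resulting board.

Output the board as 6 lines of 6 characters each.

Place W at (1,3); scan 8 dirs for brackets.
Dir NW: first cell '.' (not opp) -> no flip
Dir N: first cell '.' (not opp) -> no flip
Dir NE: first cell '.' (not opp) -> no flip
Dir W: opp run (1,2), next='.' -> no flip
Dir E: first cell '.' (not opp) -> no flip
Dir SW: opp run (2,2) capped by W -> flip
Dir S: opp run (2,3) capped by W -> flip
Dir SE: first cell '.' (not opp) -> no flip
All flips: (2,2) (2,3)

Answer: ......
..BW..
..WW..
.WBW..
.B....
......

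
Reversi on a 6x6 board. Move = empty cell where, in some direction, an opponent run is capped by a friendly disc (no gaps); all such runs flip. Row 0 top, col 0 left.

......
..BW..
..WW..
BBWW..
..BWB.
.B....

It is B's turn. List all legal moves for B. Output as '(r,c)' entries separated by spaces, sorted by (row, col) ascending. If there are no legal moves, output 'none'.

(0,2): no bracket -> illegal
(0,3): no bracket -> illegal
(0,4): flips 2 -> legal
(1,1): flips 2 -> legal
(1,4): flips 1 -> legal
(2,1): no bracket -> illegal
(2,4): flips 1 -> legal
(3,4): flips 3 -> legal
(4,1): no bracket -> illegal
(5,2): no bracket -> illegal
(5,3): no bracket -> illegal
(5,4): no bracket -> illegal

Answer: (0,4) (1,1) (1,4) (2,4) (3,4)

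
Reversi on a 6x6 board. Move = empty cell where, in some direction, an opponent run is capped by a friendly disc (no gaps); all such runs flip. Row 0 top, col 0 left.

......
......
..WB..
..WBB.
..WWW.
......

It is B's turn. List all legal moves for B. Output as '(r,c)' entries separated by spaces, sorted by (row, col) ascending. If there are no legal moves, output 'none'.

(1,1): flips 1 -> legal
(1,2): no bracket -> illegal
(1,3): no bracket -> illegal
(2,1): flips 1 -> legal
(3,1): flips 1 -> legal
(3,5): no bracket -> illegal
(4,1): flips 1 -> legal
(4,5): no bracket -> illegal
(5,1): flips 1 -> legal
(5,2): flips 1 -> legal
(5,3): flips 1 -> legal
(5,4): flips 1 -> legal
(5,5): flips 1 -> legal

Answer: (1,1) (2,1) (3,1) (4,1) (5,1) (5,2) (5,3) (5,4) (5,5)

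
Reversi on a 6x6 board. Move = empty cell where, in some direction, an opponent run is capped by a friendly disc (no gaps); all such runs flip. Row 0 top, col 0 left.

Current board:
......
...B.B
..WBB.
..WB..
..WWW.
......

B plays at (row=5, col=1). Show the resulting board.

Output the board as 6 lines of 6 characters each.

Place B at (5,1); scan 8 dirs for brackets.
Dir NW: first cell '.' (not opp) -> no flip
Dir N: first cell '.' (not opp) -> no flip
Dir NE: opp run (4,2) capped by B -> flip
Dir W: first cell '.' (not opp) -> no flip
Dir E: first cell '.' (not opp) -> no flip
Dir SW: edge -> no flip
Dir S: edge -> no flip
Dir SE: edge -> no flip
All flips: (4,2)

Answer: ......
...B.B
..WBB.
..WB..
..BWW.
.B....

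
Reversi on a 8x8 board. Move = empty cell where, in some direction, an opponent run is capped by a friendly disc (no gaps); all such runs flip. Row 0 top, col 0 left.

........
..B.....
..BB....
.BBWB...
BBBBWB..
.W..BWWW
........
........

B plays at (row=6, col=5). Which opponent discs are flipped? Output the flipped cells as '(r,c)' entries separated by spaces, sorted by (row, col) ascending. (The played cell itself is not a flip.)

Answer: (5,5)

Derivation:
Dir NW: first cell 'B' (not opp) -> no flip
Dir N: opp run (5,5) capped by B -> flip
Dir NE: opp run (5,6), next='.' -> no flip
Dir W: first cell '.' (not opp) -> no flip
Dir E: first cell '.' (not opp) -> no flip
Dir SW: first cell '.' (not opp) -> no flip
Dir S: first cell '.' (not opp) -> no flip
Dir SE: first cell '.' (not opp) -> no flip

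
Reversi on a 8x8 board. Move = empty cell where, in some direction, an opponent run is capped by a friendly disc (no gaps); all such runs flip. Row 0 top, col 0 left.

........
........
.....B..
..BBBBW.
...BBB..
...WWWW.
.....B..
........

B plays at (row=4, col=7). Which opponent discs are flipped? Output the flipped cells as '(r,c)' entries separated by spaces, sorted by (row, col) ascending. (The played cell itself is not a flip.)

Answer: (3,6) (5,6)

Derivation:
Dir NW: opp run (3,6) capped by B -> flip
Dir N: first cell '.' (not opp) -> no flip
Dir NE: edge -> no flip
Dir W: first cell '.' (not opp) -> no flip
Dir E: edge -> no flip
Dir SW: opp run (5,6) capped by B -> flip
Dir S: first cell '.' (not opp) -> no flip
Dir SE: edge -> no flip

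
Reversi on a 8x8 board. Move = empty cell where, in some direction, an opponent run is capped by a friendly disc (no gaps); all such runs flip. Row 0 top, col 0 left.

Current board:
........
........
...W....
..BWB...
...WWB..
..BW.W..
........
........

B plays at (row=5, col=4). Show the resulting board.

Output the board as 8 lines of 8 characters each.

Place B at (5,4); scan 8 dirs for brackets.
Dir NW: opp run (4,3) capped by B -> flip
Dir N: opp run (4,4) capped by B -> flip
Dir NE: first cell 'B' (not opp) -> no flip
Dir W: opp run (5,3) capped by B -> flip
Dir E: opp run (5,5), next='.' -> no flip
Dir SW: first cell '.' (not opp) -> no flip
Dir S: first cell '.' (not opp) -> no flip
Dir SE: first cell '.' (not opp) -> no flip
All flips: (4,3) (4,4) (5,3)

Answer: ........
........
...W....
..BWB...
...BBB..
..BBBW..
........
........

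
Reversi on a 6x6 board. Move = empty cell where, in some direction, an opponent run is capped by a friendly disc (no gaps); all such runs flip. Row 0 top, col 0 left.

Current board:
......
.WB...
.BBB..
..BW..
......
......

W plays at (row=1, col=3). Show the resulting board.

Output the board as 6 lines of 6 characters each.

Answer: ......
.WWW..
.BBW..
..BW..
......
......

Derivation:
Place W at (1,3); scan 8 dirs for brackets.
Dir NW: first cell '.' (not opp) -> no flip
Dir N: first cell '.' (not opp) -> no flip
Dir NE: first cell '.' (not opp) -> no flip
Dir W: opp run (1,2) capped by W -> flip
Dir E: first cell '.' (not opp) -> no flip
Dir SW: opp run (2,2), next='.' -> no flip
Dir S: opp run (2,3) capped by W -> flip
Dir SE: first cell '.' (not opp) -> no flip
All flips: (1,2) (2,3)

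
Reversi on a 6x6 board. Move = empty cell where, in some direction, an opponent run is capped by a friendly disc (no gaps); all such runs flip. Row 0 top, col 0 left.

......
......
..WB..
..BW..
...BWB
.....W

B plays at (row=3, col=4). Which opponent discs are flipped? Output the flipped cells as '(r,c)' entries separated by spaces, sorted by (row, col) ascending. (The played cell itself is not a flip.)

Answer: (3,3)

Derivation:
Dir NW: first cell 'B' (not opp) -> no flip
Dir N: first cell '.' (not opp) -> no flip
Dir NE: first cell '.' (not opp) -> no flip
Dir W: opp run (3,3) capped by B -> flip
Dir E: first cell '.' (not opp) -> no flip
Dir SW: first cell 'B' (not opp) -> no flip
Dir S: opp run (4,4), next='.' -> no flip
Dir SE: first cell 'B' (not opp) -> no flip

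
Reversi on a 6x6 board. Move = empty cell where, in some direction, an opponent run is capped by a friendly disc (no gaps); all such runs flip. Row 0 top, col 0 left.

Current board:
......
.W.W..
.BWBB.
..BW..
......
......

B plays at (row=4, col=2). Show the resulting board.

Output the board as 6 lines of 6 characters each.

Place B at (4,2); scan 8 dirs for brackets.
Dir NW: first cell '.' (not opp) -> no flip
Dir N: first cell 'B' (not opp) -> no flip
Dir NE: opp run (3,3) capped by B -> flip
Dir W: first cell '.' (not opp) -> no flip
Dir E: first cell '.' (not opp) -> no flip
Dir SW: first cell '.' (not opp) -> no flip
Dir S: first cell '.' (not opp) -> no flip
Dir SE: first cell '.' (not opp) -> no flip
All flips: (3,3)

Answer: ......
.W.W..
.BWBB.
..BB..
..B...
......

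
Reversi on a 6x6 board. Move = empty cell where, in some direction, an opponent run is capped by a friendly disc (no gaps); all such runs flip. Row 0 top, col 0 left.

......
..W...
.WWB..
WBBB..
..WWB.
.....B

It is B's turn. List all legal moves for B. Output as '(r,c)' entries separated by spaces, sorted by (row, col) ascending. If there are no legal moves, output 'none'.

(0,1): flips 1 -> legal
(0,2): flips 2 -> legal
(0,3): no bracket -> illegal
(1,0): flips 1 -> legal
(1,1): flips 2 -> legal
(1,3): flips 1 -> legal
(2,0): flips 2 -> legal
(3,4): no bracket -> illegal
(4,0): no bracket -> illegal
(4,1): flips 2 -> legal
(5,1): flips 1 -> legal
(5,2): flips 1 -> legal
(5,3): flips 2 -> legal
(5,4): flips 1 -> legal

Answer: (0,1) (0,2) (1,0) (1,1) (1,3) (2,0) (4,1) (5,1) (5,2) (5,3) (5,4)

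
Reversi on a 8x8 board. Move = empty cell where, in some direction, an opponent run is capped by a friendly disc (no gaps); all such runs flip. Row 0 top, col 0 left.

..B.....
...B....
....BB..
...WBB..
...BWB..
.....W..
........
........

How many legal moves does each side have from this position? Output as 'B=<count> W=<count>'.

Answer: B=6 W=7

Derivation:
-- B to move --
(2,2): no bracket -> illegal
(2,3): flips 1 -> legal
(3,2): flips 1 -> legal
(4,2): flips 1 -> legal
(4,6): no bracket -> illegal
(5,3): flips 1 -> legal
(5,4): flips 1 -> legal
(5,6): no bracket -> illegal
(6,4): no bracket -> illegal
(6,5): flips 1 -> legal
(6,6): no bracket -> illegal
B mobility = 6
-- W to move --
(0,1): no bracket -> illegal
(0,3): no bracket -> illegal
(0,4): no bracket -> illegal
(1,1): no bracket -> illegal
(1,2): no bracket -> illegal
(1,4): flips 2 -> legal
(1,5): flips 4 -> legal
(1,6): no bracket -> illegal
(2,2): no bracket -> illegal
(2,3): no bracket -> illegal
(2,6): flips 1 -> legal
(3,2): no bracket -> illegal
(3,6): flips 2 -> legal
(4,2): flips 1 -> legal
(4,6): flips 1 -> legal
(5,2): no bracket -> illegal
(5,3): flips 1 -> legal
(5,4): no bracket -> illegal
(5,6): no bracket -> illegal
W mobility = 7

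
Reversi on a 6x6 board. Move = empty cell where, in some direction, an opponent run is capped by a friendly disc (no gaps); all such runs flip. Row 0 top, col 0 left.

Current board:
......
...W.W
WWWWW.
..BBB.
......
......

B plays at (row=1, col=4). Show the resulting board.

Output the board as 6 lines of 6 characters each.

Place B at (1,4); scan 8 dirs for brackets.
Dir NW: first cell '.' (not opp) -> no flip
Dir N: first cell '.' (not opp) -> no flip
Dir NE: first cell '.' (not opp) -> no flip
Dir W: opp run (1,3), next='.' -> no flip
Dir E: opp run (1,5), next=edge -> no flip
Dir SW: opp run (2,3) capped by B -> flip
Dir S: opp run (2,4) capped by B -> flip
Dir SE: first cell '.' (not opp) -> no flip
All flips: (2,3) (2,4)

Answer: ......
...WBW
WWWBB.
..BBB.
......
......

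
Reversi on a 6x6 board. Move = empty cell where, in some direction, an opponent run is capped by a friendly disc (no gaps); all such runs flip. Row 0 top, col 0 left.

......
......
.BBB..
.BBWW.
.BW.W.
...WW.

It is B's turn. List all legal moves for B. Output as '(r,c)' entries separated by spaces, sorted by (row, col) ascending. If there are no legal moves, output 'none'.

Answer: (3,5) (4,3) (4,5) (5,2) (5,5)

Derivation:
(2,4): no bracket -> illegal
(2,5): no bracket -> illegal
(3,5): flips 2 -> legal
(4,3): flips 2 -> legal
(4,5): flips 1 -> legal
(5,1): no bracket -> illegal
(5,2): flips 1 -> legal
(5,5): flips 2 -> legal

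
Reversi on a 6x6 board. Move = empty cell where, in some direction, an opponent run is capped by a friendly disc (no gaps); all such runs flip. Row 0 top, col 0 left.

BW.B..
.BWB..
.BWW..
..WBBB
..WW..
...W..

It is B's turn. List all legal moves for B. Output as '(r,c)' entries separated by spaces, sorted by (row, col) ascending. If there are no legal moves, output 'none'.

(0,2): flips 1 -> legal
(1,0): no bracket -> illegal
(1,4): no bracket -> illegal
(2,4): flips 2 -> legal
(3,1): flips 2 -> legal
(4,1): no bracket -> illegal
(4,4): no bracket -> illegal
(5,1): flips 1 -> legal
(5,2): flips 1 -> legal
(5,4): flips 2 -> legal

Answer: (0,2) (2,4) (3,1) (5,1) (5,2) (5,4)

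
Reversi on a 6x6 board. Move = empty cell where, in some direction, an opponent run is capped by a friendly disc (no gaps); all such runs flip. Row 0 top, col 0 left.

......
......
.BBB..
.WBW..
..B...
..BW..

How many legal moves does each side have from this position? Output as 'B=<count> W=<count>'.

-- B to move --
(2,0): flips 1 -> legal
(2,4): flips 1 -> legal
(3,0): flips 1 -> legal
(3,4): flips 1 -> legal
(4,0): flips 1 -> legal
(4,1): flips 1 -> legal
(4,3): flips 1 -> legal
(4,4): flips 1 -> legal
(5,4): flips 1 -> legal
B mobility = 9
-- W to move --
(1,0): no bracket -> illegal
(1,1): flips 2 -> legal
(1,2): no bracket -> illegal
(1,3): flips 2 -> legal
(1,4): no bracket -> illegal
(2,0): no bracket -> illegal
(2,4): no bracket -> illegal
(3,0): no bracket -> illegal
(3,4): no bracket -> illegal
(4,1): no bracket -> illegal
(4,3): no bracket -> illegal
(5,1): flips 2 -> legal
W mobility = 3

Answer: B=9 W=3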